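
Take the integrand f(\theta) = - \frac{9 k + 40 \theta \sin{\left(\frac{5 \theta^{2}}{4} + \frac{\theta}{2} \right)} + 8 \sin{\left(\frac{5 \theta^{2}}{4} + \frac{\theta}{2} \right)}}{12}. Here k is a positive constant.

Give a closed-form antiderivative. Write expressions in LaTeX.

An antiderivative is F(\theta) = - \frac{9 k \theta - 16 \cos{\left(\frac{5 \theta^{2}}{4} + \frac{\theta}{2} \right)}}{12}.

Since d/d\theta undoes antidifferentiation here, F'(\theta) = f(\theta) is required of F(\theta).
Check: d/d\theta[- \frac{9 k \theta - 16 \cos{\left(\frac{5 \theta^{2}}{4} + \frac{\theta}{2} \right)}}{12}] = - \frac{3 k}{4} - \frac{10 \theta \sin{\left(\frac{5 \theta^{2}}{4} + \frac{\theta}{2} \right)}}{3} - \frac{2 \sin{\left(\frac{5 \theta^{2}}{4} + \frac{\theta}{2} \right)}}{3}, which equals f(\theta).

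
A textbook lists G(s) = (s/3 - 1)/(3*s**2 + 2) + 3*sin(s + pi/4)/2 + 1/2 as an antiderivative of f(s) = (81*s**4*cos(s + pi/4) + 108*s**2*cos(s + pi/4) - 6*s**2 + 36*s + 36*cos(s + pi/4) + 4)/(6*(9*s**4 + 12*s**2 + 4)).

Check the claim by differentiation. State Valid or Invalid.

Valid - the claim checks out under differentiation.

d/ds[G] = (81*s**4*cos(s + pi/4) + 108*s**2*cos(s + pi/4) - 6*s**2 + 36*s + 36*cos(s + pi/4) + 4)/(54*s**4 + 72*s**2 + 24)
This equals f(s) exactly, so the claim holds.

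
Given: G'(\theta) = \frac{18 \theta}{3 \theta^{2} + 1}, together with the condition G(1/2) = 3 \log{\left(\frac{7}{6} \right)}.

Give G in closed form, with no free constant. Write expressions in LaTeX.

G(\theta) = 3 \log{\left(2 \theta^{2} + \frac{2}{3} \right)}

G'(\theta) matches the chain-rule pattern g'(h)*h' with inner function h(\theta) = 2 \theta^{2} + \frac{2}{3}; substituting u = h(\theta) collapses the integral.
A general antiderivative is 3 \log{\left(2 \theta^{2} + \frac{2}{3} \right)} + C.
The condition gives C = 3 \log{\left(\frac{7}{6} \right)} - (3 \log{\left(\frac{7}{6} \right)}) = 0.
So G(\theta) = 3 \log{\left(2 \theta^{2} + \frac{2}{3} \right)}.
Check: d/d\theta[3 \log{\left(2 \theta^{2} + \frac{2}{3} \right)}] = \frac{18 \theta}{3 \theta^{2} + 1} = G'(\theta).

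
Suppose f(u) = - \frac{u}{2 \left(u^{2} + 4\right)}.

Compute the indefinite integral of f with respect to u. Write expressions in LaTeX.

F(u) = - \frac{\log{\left(u^{2} + 4 \right)}}{4} + C

f matches the chain-rule pattern g'(h)*h' with inner function h(u) = u^{2} + 4; substituting w = h(u) collapses the integral.
Check: d/du[- \frac{\log{\left(u^{2} + 4 \right)}}{4}] = - \frac{u}{2 u^{2} + 8}, which equals f(u).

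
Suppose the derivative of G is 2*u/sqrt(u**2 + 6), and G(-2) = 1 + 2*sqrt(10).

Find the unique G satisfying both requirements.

G(u) = 2*sqrt(u**2 + 6) + 1

The substitution w = u**2 + 6 works: G'(u) is exactly (dG/dw)*(dw/du) for that inner function.
A general antiderivative is 2*sqrt(u**2 + 6) + C.
The condition gives C = 1 + 2*sqrt(10) - (2*sqrt(10)) = 1.
So G(u) = 2*sqrt(u**2 + 6) + 1.
Check: d/du[2*sqrt(u**2 + 6) + 1] = 2*u/sqrt(u**2 + 6) = G'(u).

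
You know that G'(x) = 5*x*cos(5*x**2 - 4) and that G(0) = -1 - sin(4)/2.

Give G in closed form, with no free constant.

G(x) = sin(5*x**2 - 4)/2 - 1

G'(x) matches the chain-rule pattern g'(h)*h' with inner function h(x) = 5*x**2 - 4; substituting u = h(x) collapses the integral.
A general antiderivative is sin(5*x**2 - 4)/2 + C.
The condition gives C = -1 - sin(4)/2 - (-sin(4)/2) = -1.
So G(x) = sin(5*x**2 - 4)/2 - 1.
Check: d/dx[sin(5*x**2 - 4)/2 - 1] = 5*x*cos(5*x**2 - 4) = G'(x).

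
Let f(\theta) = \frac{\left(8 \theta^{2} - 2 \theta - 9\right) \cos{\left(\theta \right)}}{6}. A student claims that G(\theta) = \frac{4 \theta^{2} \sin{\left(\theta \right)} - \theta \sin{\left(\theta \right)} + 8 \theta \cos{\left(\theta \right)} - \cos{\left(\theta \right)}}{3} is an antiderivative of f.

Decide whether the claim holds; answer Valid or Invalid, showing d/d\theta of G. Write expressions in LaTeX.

d/d\theta[G] = \frac{4 \theta^{2} \cos{\left(\theta \right)}}{3} - \frac{\theta \cos{\left(\theta \right)}}{3} + \frac{8 \cos{\left(\theta \right)}}{3}
d/d\theta[G] - f(\theta) = \frac{25 \cos{\left(\theta \right)}}{6} != 0.

Invalid: d/d\theta[G] - f = \frac{25 \cos{\left(\theta \right)}}{6}, which is not 0.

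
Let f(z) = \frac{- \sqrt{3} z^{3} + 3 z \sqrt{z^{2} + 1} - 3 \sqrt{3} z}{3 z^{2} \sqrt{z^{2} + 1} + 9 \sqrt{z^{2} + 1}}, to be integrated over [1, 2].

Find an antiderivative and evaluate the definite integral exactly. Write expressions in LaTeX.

For F(z) to be correct the identity F'(z) - f(z) = 0 must hold.
F(z) = - \frac{\sqrt{3} \sqrt{z^{2} + 1}}{3} + \frac{\log{\left(z^{2} + 3 \right)}}{2} is an antiderivative of f.
Check: d/dz[- \frac{\sqrt{3} \sqrt{z^{2} + 1}}{3} + \frac{\log{\left(z^{2} + 3 \right)}}{2}] = \frac{- \sqrt{3} z^{3} + 3 z \sqrt{z^{2} + 1} - 3 \sqrt{3} z}{3 z^{2} \sqrt{z^{2} + 1} + 9 \sqrt{z^{2} + 1}} = f(z).
F(2) = - \frac{\sqrt{15}}{3} + \frac{\log{\left(7 \right)}}{2}; F(1) = - \frac{\sqrt{6}}{3} + \frac{\log{\left(4 \right)}}{2}.
Integral = F(2) - F(1) = - \frac{\sqrt{15}}{3} - \frac{\log{\left(4 \right)}}{2} + \frac{\sqrt{6}}{3} + \frac{\log{\left(7 \right)}}{2}.

Antiderivative: F(z) = - \frac{\sqrt{3} \sqrt{z^{2} + 1}}{3} + \frac{\log{\left(z^{2} + 3 \right)}}{2}; value = - \frac{\sqrt{15}}{3} - \frac{\log{\left(4 \right)}}{2} + \frac{\sqrt{6}}{3} + \frac{\log{\left(7 \right)}}{2}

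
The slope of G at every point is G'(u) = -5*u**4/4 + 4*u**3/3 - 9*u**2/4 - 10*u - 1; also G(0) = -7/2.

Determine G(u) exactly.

G(u) = -u**5/4 + u**4/3 - 3*u**3/4 - 5*u**2 - u - 7/2

Integrate term by term and add the pieces.
A general antiderivative is -u**5/4 + u**4/3 - 3*u**3/4 - 5*u**2 - u - 5/2 + C.
The condition gives C = -7/2 - (-5/2) = -1.
So G(u) = -u**5/4 + u**4/3 - 3*u**3/4 - 5*u**2 - u - 7/2.
Check: d/du[-u**5/4 + u**4/3 - 3*u**3/4 - 5*u**2 - u - 7/2] = -5*u**4/4 + 4*u**3/3 - 9*u**2/4 - 10*u - 1 = G'(u).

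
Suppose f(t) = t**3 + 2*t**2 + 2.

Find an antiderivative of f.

The integrand splits into summands that can be handled one at a time.
Check: d/dt[t*(3*t**3 + 8*t**2 + 24)/12] = t**3 + 2*t**2 + 2 = f(t).

An antiderivative is F(t) = t*(3*t**3 + 8*t**2 + 24)/12.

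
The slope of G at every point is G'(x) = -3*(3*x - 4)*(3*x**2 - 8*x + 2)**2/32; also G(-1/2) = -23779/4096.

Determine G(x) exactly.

G(x) = (-3*x**2/4 + 2*x - 1/2)**3 - 1

The substitution u = -3*x**2/4 + 2*x - 1/2 works: G'(x) is exactly (dG/du)*(du/dx) for that inner function.
A general antiderivative is (-3*x**2/4 + 2*x - 1/2)**3 + C.
The condition gives C = -23779/4096 - (-19683/4096) = -1.
So G(x) = (-3*x**2/4 + 2*x - 1/2)**3 - 1.
Check: d/dx[(-3*x**2/4 + 2*x - 1/2)**3 - 1] = -81*x**5/32 + 135*x**4/8 - 315*x**3/8 + 75*x**2/2 - 105*x/8 + 3/2, which equals G'(x).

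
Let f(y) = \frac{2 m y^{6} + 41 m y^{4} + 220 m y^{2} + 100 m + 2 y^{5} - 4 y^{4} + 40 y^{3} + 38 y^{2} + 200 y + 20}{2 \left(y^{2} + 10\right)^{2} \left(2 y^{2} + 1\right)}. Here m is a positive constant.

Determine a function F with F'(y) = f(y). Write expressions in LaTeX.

An antiderivative is F(y) = \frac{2 m y^{3} + 20 m y + y^{2} \log{\left(y^{2} + \frac{1}{2} \right)} + 4 y + 10 \log{\left(y^{2} + \frac{1}{2} \right)}}{4 \left(y^{2} + 10\right)}.

An antiderivative F(y) passes only if d/dy[F] lands on f(y) exactly.
Check: d/dy[\frac{2 m y^{3} + 20 m y + y^{2} \log{\left(y^{2} + \frac{1}{2} \right)} + 4 y + 10 \log{\left(y^{2} + \frac{1}{2} \right)}}{4 \left(y^{2} + 10\right)}] = \frac{2 m y^{6} + 41 m y^{4} + 220 m y^{2} + 100 m + 2 y^{5} - 4 y^{4} + 40 y^{3} + 38 y^{2} + 200 y + 20}{4 y^{6} + 82 y^{4} + 440 y^{2} + 200}, which equals f(y).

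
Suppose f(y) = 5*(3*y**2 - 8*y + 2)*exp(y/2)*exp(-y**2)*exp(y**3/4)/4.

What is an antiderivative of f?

The substitution u = y**3/4 - y**2 + y/2 works: f is exactly (dF/du)*(du/dy) for that inner function.
Check: d/dy[5*exp(y**3/4 - y**2 + y/2)] = 15*y**2*exp(y/2)*exp(-y**2)*exp(y**3/4)/4 - 10*y*exp(y/2)*exp(-y**2)*exp(y**3/4) + 5*exp(y/2)*exp(-y**2)*exp(y**3/4)/2, which equals f(y).

An antiderivative is F(y) = 5*exp(y**3/4 - y**2 + y/2).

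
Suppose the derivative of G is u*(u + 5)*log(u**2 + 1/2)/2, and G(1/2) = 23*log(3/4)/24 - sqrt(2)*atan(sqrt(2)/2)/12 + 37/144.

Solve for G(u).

Check a candidate G(u) by differentiating: d/du[G] must match the given G'(u).
A general antiderivative is -u**3/9 - 5*u**2/4 + u/6 + (u**3/6 + 5*u**2/4)*log(u**2 + 1/2) + 5*log(u**2 + 1/2)/8 - sqrt(2)*atan(sqrt(2)*u)/12 + C.
The condition gives C = 23*log(3/4)/24 - sqrt(2)*atan(sqrt(2)/2)/12 + 37/144 - (23*log(3/4)/24 - 35/144 - sqrt(2)*atan(sqrt(2)/2)/12) = 1/2.
So G(u) = u**3*log(u**2 + 1/2)/6 - u**3/9 + 5*u**2*log(u**2 + 1/2)/4 - 5*u**2/4 + u/6 + 5*log(u**2 + 1/2)/8 - sqrt(2)*atan(sqrt(2)*u)/12 + 1/2.
Check: d/du[u**3*log(u**2 + 1/2)/6 - u**3/9 + 5*u**2*log(u**2 + 1/2)/4 - 5*u**2/4 + u/6 + 5*log(u**2 + 1/2)/8 - sqrt(2)*atan(sqrt(2)*u)/12 + 1/2] = u**2*log(u**2 + 1/2)/2 + 5*u*log(u**2 + 1/2)/2, which equals G'(u).

G(u) = u**3*log(u**2 + 1/2)/6 - u**3/9 + 5*u**2*log(u**2 + 1/2)/4 - 5*u**2/4 + u/6 + 5*log(u**2 + 1/2)/8 - sqrt(2)*atan(sqrt(2)*u)/12 + 1/2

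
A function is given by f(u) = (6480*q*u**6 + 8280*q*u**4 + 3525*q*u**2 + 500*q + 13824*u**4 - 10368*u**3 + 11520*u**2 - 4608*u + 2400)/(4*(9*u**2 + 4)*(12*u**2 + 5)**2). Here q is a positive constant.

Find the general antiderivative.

F(u) = (60*q*u**3 + 25*q*u + 192*u**2*atan(3*u/2) + 80*atan(3*u/2) + 48)/(4*(12*u**2 + 5)) + C

An antiderivative F(u) passes only if d/du[F] lands on f(u) exactly.
Check: d/du[(60*q*u**3 + 25*q*u + 192*u**2*atan(3*u/2) + 80*atan(3*u/2) + 48)/(4*(12*u**2 + 5))] = (6480*q*u**6 + 8280*q*u**4 + 3525*q*u**2 + 500*q + 13824*u**4 - 10368*u**3 + 11520*u**2 - 4608*u + 2400)/(5184*u**6 + 6624*u**4 + 2820*u**2 + 400), which equals f(u).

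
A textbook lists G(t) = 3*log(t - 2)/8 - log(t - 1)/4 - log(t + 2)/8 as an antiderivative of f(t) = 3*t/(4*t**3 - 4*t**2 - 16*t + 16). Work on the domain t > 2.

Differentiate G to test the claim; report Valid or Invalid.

d/dt[G] = 3*t/(4*t**3 - 4*t**2 - 16*t + 16)
This equals f(t) exactly, so the claim holds.

Valid: G'(t) = f(t).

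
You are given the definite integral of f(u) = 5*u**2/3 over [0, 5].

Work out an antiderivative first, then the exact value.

Any candidate F(u) must reproduce f(u) exactly when differentiated.
F(u) = 5*u**3/9 is an antiderivative of f.
Check: d/du[5*u**3/9] = 5*u**2/3 = f(u).
F(5) = 625/9; F(0) = 0.
Integral = F(5) - F(0) = 625/9.

Antiderivative: F(u) = 5*u**3/9; value = 625/9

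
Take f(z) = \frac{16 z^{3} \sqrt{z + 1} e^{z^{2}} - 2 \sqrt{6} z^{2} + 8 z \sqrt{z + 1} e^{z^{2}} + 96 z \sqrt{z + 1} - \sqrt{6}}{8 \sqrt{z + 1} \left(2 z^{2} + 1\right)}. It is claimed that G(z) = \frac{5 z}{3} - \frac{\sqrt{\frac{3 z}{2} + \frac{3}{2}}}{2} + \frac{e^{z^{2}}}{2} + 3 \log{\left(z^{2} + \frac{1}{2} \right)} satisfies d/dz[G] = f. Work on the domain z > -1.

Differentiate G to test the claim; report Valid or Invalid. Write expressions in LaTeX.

Invalid: d/dz[G] - f = \frac{5}{3}, which is not 0.

d/dz[G] = \frac{48 z^{3} \sqrt{z + 1} e^{z^{2}} + 80 z^{2} \sqrt{z + 1} - 6 \sqrt{6} z^{2} + 24 z \sqrt{z + 1} e^{z^{2}} + 288 z \sqrt{z + 1} + 40 \sqrt{z + 1} - 3 \sqrt{6}}{48 z^{2} \sqrt{z + 1} + 24 \sqrt{z + 1}}
d/dz[G] - f(z) = \frac{5}{3} != 0.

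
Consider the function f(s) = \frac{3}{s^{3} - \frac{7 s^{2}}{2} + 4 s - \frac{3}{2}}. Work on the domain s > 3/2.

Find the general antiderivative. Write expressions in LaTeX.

The denominator factors as \left(s - 1\right)^{2} \left(2 s - 3\right); partial fractions split f into directly integrable pieces: \frac{24}{2 s - 3} - \frac{12}{s - 1} - \frac{6}{\left(s - 1\right)^{2}}.
Check: d/ds[\frac{6 \left(2 \left(s - 1\right) \log{\left(s - \frac{3}{2} \right)} - 2 \left(s - 1\right) \log{\left(s - 1 \right)} + 1\right)}{s - 1}] = \frac{6}{2 s^{3} - 7 s^{2} + 8 s - 3}, which equals f(s).

F(s) = \frac{6 \left(2 \left(s - 1\right) \log{\left(s - \frac{3}{2} \right)} - 2 \left(s - 1\right) \log{\left(s - 1 \right)} + 1\right)}{s - 1} + C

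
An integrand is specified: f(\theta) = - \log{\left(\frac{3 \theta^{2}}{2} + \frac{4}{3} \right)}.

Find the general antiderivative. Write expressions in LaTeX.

Differentiate the proposed F(\theta) back; it has to land on f(\theta) exactly.
Check: d/d\theta[- \frac{3 \theta \log{\left(\frac{3 \theta^{2}}{2} + \frac{4}{3} \right)} - 6 \theta + 4 \sqrt{2} \operatorname{atan}{\left(\frac{3 \sqrt{2} \theta}{4} \right)}}{3}] = - \log{\left(9 \theta^{2} + 8 \right)} + \log{\left(6 \right)}, which equals f(\theta).

F(\theta) = - \frac{3 \theta \log{\left(\frac{3 \theta^{2}}{2} + \frac{4}{3} \right)} - 6 \theta + 4 \sqrt{2} \operatorname{atan}{\left(\frac{3 \sqrt{2} \theta}{4} \right)}}{3} + C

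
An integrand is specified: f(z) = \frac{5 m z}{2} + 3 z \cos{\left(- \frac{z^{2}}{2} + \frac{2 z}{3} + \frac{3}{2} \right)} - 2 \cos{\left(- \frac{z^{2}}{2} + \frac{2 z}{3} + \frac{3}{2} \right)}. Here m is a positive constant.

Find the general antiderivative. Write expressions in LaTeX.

F(z) = \frac{5 m z^{2}}{4} - 3 \sin{\left(- \frac{z^{2}}{2} + \frac{2 z}{3} + \frac{3}{2} \right)} + C

The integrand splits into summands that can be handled one at a time.
Check: d/dz[\frac{5 m z^{2}}{4} - 3 \sin{\left(- \frac{z^{2}}{2} + \frac{2 z}{3} + \frac{3}{2} \right)}] = \frac{5 m z}{2} + 3 z \cos{\left(- \frac{z^{2}}{2} + \frac{2 z}{3} + \frac{3}{2} \right)} - 2 \cos{\left(- \frac{z^{2}}{2} + \frac{2 z}{3} + \frac{3}{2} \right)} = f(z).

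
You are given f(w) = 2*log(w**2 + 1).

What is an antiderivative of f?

An antiderivative is F(w) = 2*w*log(w**2 + 1) - 4*w + 4*atan(w).

Whatever form F(w) takes, F'(w) = f(w) is non-negotiable.
Check: d/dw[2*w*log(w**2 + 1) - 4*w + 4*atan(w)] = 2*log(w**2 + 1) = f(w).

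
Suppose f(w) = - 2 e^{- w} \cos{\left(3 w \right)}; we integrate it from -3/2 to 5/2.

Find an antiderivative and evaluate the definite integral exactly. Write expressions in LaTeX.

Antiderivative: F(w) = - \frac{3 e^{- w} \sin{\left(3 w \right)}}{5} + \frac{e^{- w} \cos{\left(3 w \right)}}{5}; value = - \frac{3 \sin{\left(\frac{15}{2} \right)}}{5 e^{\frac{5}{2}}} + \frac{\cos{\left(\frac{15}{2} \right)}}{5 e^{\frac{5}{2}}} - \frac{e^{\frac{3}{2}} \cos{\left(\frac{9}{2} \right)}}{5} - \frac{3 e^{\frac{3}{2}} \sin{\left(\frac{9}{2} \right)}}{5}

Check any antiderivative F(w) by computing F'(w) and comparing it with f(w).
F(w) = - \frac{3 e^{- w} \sin{\left(3 w \right)}}{5} + \frac{e^{- w} \cos{\left(3 w \right)}}{5} is an antiderivative of f.
Check: d/dw[- \frac{3 e^{- w} \sin{\left(3 w \right)}}{5} + \frac{e^{- w} \cos{\left(3 w \right)}}{5}] = - 2 e^{- w} \cos{\left(3 w \right)} = f(w).
F(5/2) = - \frac{3 \sin{\left(\frac{15}{2} \right)}}{5 e^{\frac{5}{2}}} + \frac{\cos{\left(\frac{15}{2} \right)}}{5 e^{\frac{5}{2}}}; F(-3/2) = \frac{3 e^{\frac{3}{2}} \sin{\left(\frac{9}{2} \right)}}{5} + \frac{e^{\frac{3}{2}} \cos{\left(\frac{9}{2} \right)}}{5}.
Integral = F(5/2) - F(-3/2) = - \frac{3 \sin{\left(\frac{15}{2} \right)}}{5 e^{\frac{5}{2}}} + \frac{\cos{\left(\frac{15}{2} \right)}}{5 e^{\frac{5}{2}}} - \frac{e^{\frac{3}{2}} \cos{\left(\frac{9}{2} \right)}}{5} - \frac{3 e^{\frac{3}{2}} \sin{\left(\frac{9}{2} \right)}}{5}.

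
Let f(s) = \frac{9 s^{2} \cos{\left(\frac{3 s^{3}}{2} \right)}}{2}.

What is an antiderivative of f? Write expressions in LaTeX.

An antiderivative is F(s) = \sin{\left(\frac{3 s^{3}}{2} \right)}.

f matches the chain-rule pattern g'(h)*h' with inner function h(s) = \frac{3 s^{3}}{2}; substituting u = h(s) collapses the integral.
Check: d/ds[\sin{\left(\frac{3 s^{3}}{2} \right)}] = \frac{9 s^{2} \cos{\left(\frac{3 s^{3}}{2} \right)}}{2} = f(s).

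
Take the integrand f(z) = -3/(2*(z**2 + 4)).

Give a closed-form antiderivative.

An antiderivative is F(z) = -3*atan(z/2)/4.

Since d/dz undoes antidifferentiation here, F'(z) = f(z) is required of F(z).
Check: d/dz[-3*atan(z/2)/4] = -3/(2*z**2 + 8), which equals f(z).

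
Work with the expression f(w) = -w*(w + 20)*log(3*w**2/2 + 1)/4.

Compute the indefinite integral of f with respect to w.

Differentiate the proposed F(w) back; it has to land on f(w) exactly.
Check: d/dw[w**3/18 + 5*w**2/2 - w/9 + (-w**3/12 - 5*w**2/2)*log(3*w**2/2 + 1) - 5*log(w**2 + 2/3)/3 + sqrt(6)*atan(sqrt(6)*w/2)/27] = -w**2*log(3*w**2/2 + 1)/4 - 5*w*log(3*w**2/2 + 1), which equals f(w).

F(w) = w**3/18 + 5*w**2/2 - w/9 + (-w**3/12 - 5*w**2/2)*log(3*w**2/2 + 1) - 5*log(w**2 + 2/3)/3 + sqrt(6)*atan(sqrt(6)*w/2)/27 + C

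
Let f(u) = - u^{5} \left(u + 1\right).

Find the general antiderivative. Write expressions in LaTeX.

F(u) = - \frac{u^{7}}{7} - \frac{u^{6}}{6} + C

A first test for any F(u): its u-derivative must equal f(u) identically.
Check: d/du[- \frac{u^{7}}{7} - \frac{u^{6}}{6}] = - u^{6} - u^{5}, which equals f(u).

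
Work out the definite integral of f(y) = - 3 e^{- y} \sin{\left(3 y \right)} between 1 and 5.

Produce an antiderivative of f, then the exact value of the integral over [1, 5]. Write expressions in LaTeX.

A candidate is checked by its d/dy: the result must match f(y).
F(y) = \frac{3 \left(\sin{\left(3 y \right)} + 3 \cos{\left(3 y \right)}\right) e^{- y}}{10} is an antiderivative of f.
Check: d/dy[\frac{3 \left(\sin{\left(3 y \right)} + 3 \cos{\left(3 y \right)}\right) e^{- y}}{10}] = - 3 e^{- y} \sin{\left(3 y \right)} = f(y).
F(5) = \frac{9 \cos{\left(15 \right)}}{10 e^{5}} + \frac{3 \sin{\left(15 \right)}}{10 e^{5}}; F(1) = \frac{9 \cos{\left(3 \right)}}{10 e} + \frac{3 \sin{\left(3 \right)}}{10 e}.
Integral = F(5) - F(1) = - \frac{3 \sin{\left(3 \right)}}{10 e} + \frac{9 \cos{\left(15 \right)}}{10 e^{5}} + \frac{3 \sin{\left(15 \right)}}{10 e^{5}} - \frac{9 \cos{\left(3 \right)}}{10 e}.

Antiderivative: F(y) = \frac{3 \left(\sin{\left(3 y \right)} + 3 \cos{\left(3 y \right)}\right) e^{- y}}{10}; value = - \frac{3 \sin{\left(3 \right)}}{10 e} + \frac{9 \cos{\left(15 \right)}}{10 e^{5}} + \frac{3 \sin{\left(15 \right)}}{10 e^{5}} - \frac{9 \cos{\left(3 \right)}}{10 e}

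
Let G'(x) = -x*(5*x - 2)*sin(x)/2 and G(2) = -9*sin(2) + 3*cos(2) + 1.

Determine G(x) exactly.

G(x) = 5*x**2*cos(x)/2 - 5*x*sin(x) - x*cos(x) + sin(x) - 5*cos(x) + 1

Any candidate G(x) must reproduce the stated G'(x) exactly.
A general antiderivative is 5*x**2*cos(x)/2 - 5*x*sin(x) - x*cos(x) + sin(x) - 5*cos(x) + C.
The condition gives C = -9*sin(2) + 3*cos(2) + 1 - (-9*sin(2) + 3*cos(2)) = 1.
So G(x) = 5*x**2*cos(x)/2 - 5*x*sin(x) - x*cos(x) + sin(x) - 5*cos(x) + 1.
Check: d/dx[5*x**2*cos(x)/2 - 5*x*sin(x) - x*cos(x) + sin(x) - 5*cos(x) + 1] = -5*x**2*sin(x)/2 + x*sin(x), which equals G'(x).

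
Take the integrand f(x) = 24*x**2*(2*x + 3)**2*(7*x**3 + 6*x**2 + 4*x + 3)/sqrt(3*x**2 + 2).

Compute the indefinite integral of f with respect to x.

Recognize the product-rule pattern: f = u'v + uv' with u = -4*sqrt(3*x**2 + 2), v = (-2*x**2 - 3*x)**3, so integration by parts undoes it.
Check: d/dx[32*x**6*sqrt(3*x**2 + 2) + 144*x**5*sqrt(3*x**2 + 2) + 216*x**4*sqrt(3*x**2 + 2) + 108*x**3*sqrt(3*x**2 + 2)] = (672*x**7 + 2592*x**6 + 3624*x**5 + 2736*x**4 + 1728*x**3 + 648*x**2)/sqrt(3*x**2 + 2), which equals f(x).

F(x) = 32*x**6*sqrt(3*x**2 + 2) + 144*x**5*sqrt(3*x**2 + 2) + 216*x**4*sqrt(3*x**2 + 2) + 108*x**3*sqrt(3*x**2 + 2) + C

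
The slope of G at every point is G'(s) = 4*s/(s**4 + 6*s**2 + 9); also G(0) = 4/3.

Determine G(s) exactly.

The substitution u = s**2 + 3 works: G'(s) is exactly (dG/du)*(du/ds) for that inner function.
A general antiderivative is -2/(s**2 + 3) + C.
The condition gives C = 4/3 - (-2/3) = 2.
So G(s) = (2*s**2 + 4)/(s**2 + 3).
Check: d/ds[(2*s**2 + 4)/(s**2 + 3)] = 4*s/(s**4 + 6*s**2 + 9) = G'(s).

G(s) = (2*s**2 + 4)/(s**2 + 3)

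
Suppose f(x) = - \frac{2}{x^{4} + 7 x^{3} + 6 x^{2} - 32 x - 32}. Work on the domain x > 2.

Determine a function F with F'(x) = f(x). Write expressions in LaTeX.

The denominator factors as \left(x - 2\right) \left(x + 1\right) \left(x + 4\right)^{2}; partial fractions split f into directly integrable pieces: - \frac{1}{18 \left(x + 4\right)} - \frac{1}{9 \left(x + 4\right)^{2}} + \frac{2}{27 \left(x + 1\right)} - \frac{1}{54 \left(x - 2\right)}.
Check: d/dx[- \frac{\log{\left(x - 2 \right)}}{54} + \frac{2 \log{\left(x + 1 \right)}}{27} - \frac{\log{\left(x + 4 \right)}}{18} + \frac{2}{18 x + 72}] = - \frac{2}{x^{4} + 7 x^{3} + 6 x^{2} - 32 x - 32} = f(x).

An antiderivative is F(x) = - \frac{\log{\left(x - 2 \right)}}{54} + \frac{2 \log{\left(x + 1 \right)}}{27} - \frac{\log{\left(x + 4 \right)}}{18} + \frac{2}{18 x + 72}.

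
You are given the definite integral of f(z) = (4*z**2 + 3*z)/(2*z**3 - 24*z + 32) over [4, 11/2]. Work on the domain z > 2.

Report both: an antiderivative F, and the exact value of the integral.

The denominator factors as 2*(z - 2)**2*(z + 4); partial fractions split f into directly integrable pieces: 13/(18*(z + 4)) + 23/(18*(z - 2)) + 11/(6*(z - 2)**2).
F(z) = 23*log(z - 2)/18 + 13*log(z + 4)/18 - 11/(6*z - 12) is an antiderivative of f.
Check: d/dz[23*log(z - 2)/18 + 13*log(z + 4)/18 - 11/(6*z - 12)] = (4*z**2 + 3*z)/(2*z**3 - 24*z + 32) = f(z).
F(11/2) = -11/21 + 23*log(7/2)/18 + 13*log(19/2)/18; F(4) = -11/12 + 23*log(2)/18 + 13*log(8)/18.
Integral = F(11/2) - F(4) = -13*log(8)/18 - 23*log(2)/18 + 11/28 + 23*log(7/2)/18 + 13*log(19/2)/18.

Antiderivative: F(z) = 23*log(z - 2)/18 + 13*log(z + 4)/18 - 11/(6*z - 12); value = -13*log(8)/18 - 23*log(2)/18 + 11/28 + 23*log(7/2)/18 + 13*log(19/2)/18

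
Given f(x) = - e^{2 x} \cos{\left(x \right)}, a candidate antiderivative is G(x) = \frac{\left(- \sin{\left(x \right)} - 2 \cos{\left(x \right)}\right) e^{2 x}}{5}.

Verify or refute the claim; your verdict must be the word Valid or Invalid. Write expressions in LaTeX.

d/dx[G] = - e^{2 x} \cos{\left(x \right)}
This equals f(x) exactly, so the claim holds.

Valid. The derivative of G reproduces f.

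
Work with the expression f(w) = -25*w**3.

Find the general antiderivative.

Check any antiderivative F(w) by computing F'(w) and comparing it with f(w).
Check: d/dw[-25*w**4/4] = -25*w**3 = f(w).

F(w) = -25*w**4/4 + C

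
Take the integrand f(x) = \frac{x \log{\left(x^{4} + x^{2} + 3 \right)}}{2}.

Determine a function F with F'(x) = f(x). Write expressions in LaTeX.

An antiderivative is F(x) = \frac{x^{2} \log{\left(x^{4} + x^{2} + 3 \right)}}{4} - \frac{x^{2}}{2} + \frac{\log{\left(x^{4} + x^{2} + 3 \right)}}{8} + \frac{\sqrt{11} \operatorname{atan}{\left(\frac{2 \sqrt{11} x^{2}}{11} + \frac{\sqrt{11}}{11} \right)}}{4}.

Whatever form F(x) takes, F'(x) = f(x) is non-negotiable.
Check: d/dx[\frac{x^{2} \log{\left(x^{4} + x^{2} + 3 \right)}}{4} - \frac{x^{2}}{2} + \frac{\log{\left(x^{4} + x^{2} + 3 \right)}}{8} + \frac{\sqrt{11} \operatorname{atan}{\left(\frac{2 \sqrt{11} x^{2}}{11} + \frac{\sqrt{11}}{11} \right)}}{4}] = \frac{x \log{\left(x^{4} + x^{2} + 3 \right)}}{2} = f(x).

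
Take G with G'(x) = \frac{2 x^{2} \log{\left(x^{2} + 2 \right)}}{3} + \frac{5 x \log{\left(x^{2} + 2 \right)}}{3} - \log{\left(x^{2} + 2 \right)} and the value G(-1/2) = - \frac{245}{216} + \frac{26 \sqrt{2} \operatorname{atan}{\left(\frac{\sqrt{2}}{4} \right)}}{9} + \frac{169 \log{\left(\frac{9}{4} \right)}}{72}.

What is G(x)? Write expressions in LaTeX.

G(x) = \frac{2 x^{3} \log{\left(x^{2} + 2 \right)}}{9} - \frac{4 x^{3}}{27} + \frac{5 x^{2} \log{\left(x^{2} + 2 \right)}}{6} - \frac{5 x^{2}}{6} - x \log{\left(x^{2} + 2 \right)} + \frac{26 x}{9} + \frac{5 \log{\left(x^{2} + 2 \right)}}{3} - \frac{26 \sqrt{2} \operatorname{atan}{\left(\frac{\sqrt{2} x}{2} \right)}}{9} + \frac{1}{2}

Integrate term by term and add the pieces.
A general antiderivative is - \frac{4 x^{3}}{27} - \frac{5 x^{2}}{6} + \frac{26 x}{9} + \left(\frac{2 x^{3}}{9} + \frac{5 x^{2}}{6} - x\right) \log{\left(x^{2} + 2 \right)} + \frac{5 \log{\left(x^{2} + 2 \right)}}{3} - \frac{26 \sqrt{2} \operatorname{atan}{\left(\frac{\sqrt{2} x}{2} \right)}}{9} + C.
The condition gives C = - \frac{245}{216} + \frac{26 \sqrt{2} \operatorname{atan}{\left(\frac{\sqrt{2}}{4} \right)}}{9} + \frac{169 \log{\left(\frac{9}{4} \right)}}{72} - (- \frac{353}{216} + \frac{26 \sqrt{2} \operatorname{atan}{\left(\frac{\sqrt{2}}{4} \right)}}{9} + \frac{169 \log{\left(\frac{9}{4} \right)}}{72}) = \frac{1}{2}.
So G(x) = \frac{2 x^{3} \log{\left(x^{2} + 2 \right)}}{9} - \frac{4 x^{3}}{27} + \frac{5 x^{2} \log{\left(x^{2} + 2 \right)}}{6} - \frac{5 x^{2}}{6} - x \log{\left(x^{2} + 2 \right)} + \frac{26 x}{9} + \frac{5 \log{\left(x^{2} + 2 \right)}}{3} - \frac{26 \sqrt{2} \operatorname{atan}{\left(\frac{\sqrt{2} x}{2} \right)}}{9} + \frac{1}{2}.
Check: d/dx[\frac{2 x^{3} \log{\left(x^{2} + 2 \right)}}{9} - \frac{4 x^{3}}{27} + \frac{5 x^{2} \log{\left(x^{2} + 2 \right)}}{6} - \frac{5 x^{2}}{6} - x \log{\left(x^{2} + 2 \right)} + \frac{26 x}{9} + \frac{5 \log{\left(x^{2} + 2 \right)}}{3} - \frac{26 \sqrt{2} \operatorname{atan}{\left(\frac{\sqrt{2} x}{2} \right)}}{9} + \frac{1}{2}] = \frac{2 x^{2} \log{\left(x^{2} + 2 \right)}}{3} + \frac{5 x \log{\left(x^{2} + 2 \right)}}{3} - \log{\left(x^{2} + 2 \right)} = G'(x).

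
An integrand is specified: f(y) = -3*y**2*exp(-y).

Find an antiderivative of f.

f has the shape u'v + uv' for u = 3*y**2 + 6*y + 6 and v = exp(-y) — it is the derivative of the product u*v.
Check: d/dy[(3*y**2 + 6*y + 6)*exp(-y)] = -3*y**2*exp(-y) = f(y).

An antiderivative is F(y) = (3*y**2 + 6*y + 6)*exp(-y).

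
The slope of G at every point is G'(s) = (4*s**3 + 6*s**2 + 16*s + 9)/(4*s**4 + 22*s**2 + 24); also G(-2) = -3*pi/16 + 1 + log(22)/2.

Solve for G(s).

G(s) = log(4*s**2 + 6)/2 + 3*atan(s/2)/4 + 1

Since d/ds undoes antidifferentiation here, G(s) must give back the stated G'(s).
A general antiderivative is log(4*s**2 + 6)/2 + 3*atan(s/2)/4 + C.
The condition gives C = -3*pi/16 + 1 + log(22)/2 - (-3*pi/16 + log(22)/2) = 1.
So G(s) = log(4*s**2 + 6)/2 + 3*atan(s/2)/4 + 1.
Check: d/ds[log(4*s**2 + 6)/2 + 3*atan(s/2)/4 + 1] = (4*s**3 + 6*s**2 + 16*s + 9)/(4*s**4 + 22*s**2 + 24) = G'(s).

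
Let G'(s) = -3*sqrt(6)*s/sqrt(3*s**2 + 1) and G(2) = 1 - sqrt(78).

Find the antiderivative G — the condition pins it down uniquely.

G(s) = 1 - 3*sqrt(2*s**2 + 2/3)

The substitution u = 2*s**2 + 2/3 works: G'(s) is exactly (dG/du)*(du/ds) for that inner function.
A general antiderivative is -3*sqrt(2*s**2 + 2/3) + C.
The condition gives C = 1 - sqrt(78) - (-sqrt(78)) = 1.
So G(s) = 1 - 3*sqrt(2*s**2 + 2/3).
Check: d/ds[1 - 3*sqrt(2*s**2 + 2/3)] = -3*sqrt(6)*s/sqrt(3*s**2 + 1) = G'(s).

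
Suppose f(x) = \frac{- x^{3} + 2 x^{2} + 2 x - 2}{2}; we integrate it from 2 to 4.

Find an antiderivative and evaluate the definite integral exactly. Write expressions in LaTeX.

For F(x) to be correct the identity F'(x) - f(x) = 0 must hold.
F(x) = - \frac{x^{4}}{8} + \frac{x^{3}}{3} + \frac{x^{2}}{2} - x is an antiderivative of f.
Check: d/dx[- \frac{x^{4}}{8} + \frac{x^{3}}{3} + \frac{x^{2}}{2} - x] = - \frac{x^{3}}{2} + x^{2} + x - 1, which equals f(x).
F(4) = - \frac{20}{3}; F(2) = \frac{2}{3}.
Integral = F(4) - F(2) = - \frac{22}{3}.

Antiderivative: F(x) = - \frac{x^{4}}{8} + \frac{x^{3}}{3} + \frac{x^{2}}{2} - x; value = - \frac{22}{3}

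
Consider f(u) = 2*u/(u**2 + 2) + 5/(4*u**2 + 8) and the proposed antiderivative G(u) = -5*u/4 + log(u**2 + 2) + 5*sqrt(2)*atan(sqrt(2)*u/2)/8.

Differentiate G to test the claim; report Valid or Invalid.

d/du[G] = (-5*u**2 + 8*u - 5)/(4*u**2 + 8)
d/du[G] - f(u) = -5/4 != 0.

Invalid: d/du[G] - f = -5/4, which is not 0.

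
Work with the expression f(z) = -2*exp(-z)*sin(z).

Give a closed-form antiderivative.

Check any antiderivative F(z) by computing F'(z) and comparing it with f(z).
Check: d/dz[(sin(z) + cos(z))*exp(-z)] = -2*exp(-z)*sin(z) = f(z).

An antiderivative is F(z) = (sin(z) + cos(z))*exp(-z).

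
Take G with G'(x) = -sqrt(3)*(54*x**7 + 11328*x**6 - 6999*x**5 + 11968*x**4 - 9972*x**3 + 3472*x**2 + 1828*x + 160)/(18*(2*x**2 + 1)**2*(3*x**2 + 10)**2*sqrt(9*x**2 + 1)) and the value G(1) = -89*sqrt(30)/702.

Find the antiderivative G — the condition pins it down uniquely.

G'(x) has the shape u'v + uv' for u = -2*sqrt(3*x**2 + 1/3)/3 and v = (2*x - 1)/(3*x**2/2 + 5) + 5/(4*(2*x**2 + 1)) — it is the derivative of the product u*v.
A general antiderivative is -2*sqrt(3*x**2 + 1/3)*((2*x - 1)/(3*x**2/2 + 5) + 5/(4*(2*x**2 + 1)))/3 + C.
The condition gives C = -89*sqrt(30)/702 - (-89*sqrt(30)/702) = 0.
So G(x) = -sqrt(3)*sqrt(9*x**2 + 1)*(32*x**3 - x**2 + 16*x + 42)/(18*(2*x**2 + 1)*(3*x**2 + 10)).
Check: d/dx[-sqrt(3)*sqrt(9*x**2 + 1)*(32*x**3 - x**2 + 16*x + 42)/(18*(2*x**2 + 1)*(3*x**2 + 10))] = (-54*sqrt(3)*x**7 - 11328*sqrt(3)*x**6 + 6999*sqrt(3)*x**5 - 11968*sqrt(3)*x**4 + 9972*sqrt(3)*x**3 - 3472*sqrt(3)*x**2 - 1828*sqrt(3)*x - 160*sqrt(3))/(648*x**8*sqrt(9*x**2 + 1) + 4968*x**6*sqrt(9*x**2 + 1) + 11682*x**4*sqrt(9*x**2 + 1) + 8280*x**2*sqrt(9*x**2 + 1) + 1800*sqrt(9*x**2 + 1)), which equals G'(x).

G(x) = -sqrt(3)*sqrt(9*x**2 + 1)*(32*x**3 - x**2 + 16*x + 42)/(18*(2*x**2 + 1)*(3*x**2 + 10))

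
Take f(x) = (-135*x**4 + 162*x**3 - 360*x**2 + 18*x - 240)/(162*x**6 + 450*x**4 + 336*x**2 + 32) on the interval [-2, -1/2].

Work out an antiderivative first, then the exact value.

Differentiate the proposed F(x) back; it has to land on f(x) exactly.
F(x) = -(15*x**2*atan(3*x) + 20*atan(3*x) + 3)/(2*(3*x**2 + 4)) is an antiderivative of f.
Check: d/dx[-(15*x**2*atan(3*x) + 20*atan(3*x) + 3)/(2*(3*x**2 + 4))] = (-135*x**4 + 162*x**3 - 360*x**2 + 18*x - 240)/(162*x**6 + 450*x**4 + 336*x**2 + 32) = f(x).
F(-1/2) = -6/19 + 5*atan(3/2)/2; F(-2) = -3/32 + 5*atan(6)/2.
Integral = F(-1/2) - F(-2) = -5*atan(6)/2 - 135/608 + 5*atan(3/2)/2.

Antiderivative: F(x) = -(15*x**2*atan(3*x) + 20*atan(3*x) + 3)/(2*(3*x**2 + 4)); value = -5*atan(6)/2 - 135/608 + 5*atan(3/2)/2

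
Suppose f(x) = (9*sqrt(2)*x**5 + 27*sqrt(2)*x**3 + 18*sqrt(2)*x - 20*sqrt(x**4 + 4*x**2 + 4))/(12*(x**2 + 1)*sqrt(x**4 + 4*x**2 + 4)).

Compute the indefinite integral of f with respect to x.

F(x) = -(-9*sqrt(2)*sqrt(x**4 + 4*x**2 + 4) + 40*atan(x))/24 + C

A candidate is checked by its d/dx: the result must match f(x).
Check: d/dx[-(-9*sqrt(2)*sqrt(x**4 + 4*x**2 + 4) + 40*atan(x))/24] = (9*sqrt(2)*x**5 + 27*sqrt(2)*x**3 + 18*sqrt(2)*x - 20*sqrt(x**4 + 4*x**2 + 4))/(12*x**2*sqrt(x**4 + 4*x**2 + 4) + 12*sqrt(x**4 + 4*x**2 + 4)), which equals f(x).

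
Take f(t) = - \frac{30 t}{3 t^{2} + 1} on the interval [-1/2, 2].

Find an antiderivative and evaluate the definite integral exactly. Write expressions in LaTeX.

Antiderivative: F(t) = - 5 \log{\left(\frac{3 t^{2}}{2} + \frac{1}{2} \right)}; value = - 5 \log{\left(\frac{13}{2} \right)} + 5 \log{\left(\frac{7}{8} \right)}

f matches the chain-rule pattern g'(h)*h' with inner function h(t) = \frac{3 t^{2}}{2} + \frac{1}{2}; substituting u = h(t) collapses the integral.
F(t) = - 5 \log{\left(\frac{3 t^{2}}{2} + \frac{1}{2} \right)} is an antiderivative of f.
Check: d/dt[- 5 \log{\left(\frac{3 t^{2}}{2} + \frac{1}{2} \right)}] = - \frac{30 t}{3 t^{2} + 1} = f(t).
F(2) = - 5 \log{\left(\frac{13}{2} \right)}; F(-1/2) = - 5 \log{\left(\frac{7}{8} \right)}.
Integral = F(2) - F(-1/2) = - 5 \log{\left(\frac{13}{2} \right)} + 5 \log{\left(\frac{7}{8} \right)}.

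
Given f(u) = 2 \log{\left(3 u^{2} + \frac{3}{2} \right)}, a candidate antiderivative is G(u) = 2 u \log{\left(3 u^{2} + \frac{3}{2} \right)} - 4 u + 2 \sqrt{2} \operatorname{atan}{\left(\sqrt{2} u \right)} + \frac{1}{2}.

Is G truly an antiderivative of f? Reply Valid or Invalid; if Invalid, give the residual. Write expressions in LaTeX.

Valid - the claim checks out under differentiation.

d/du[G] = 2 \log{\left(u^{2} + \frac{1}{2} \right)} + 2 \log{\left(3 \right)}
This equals f(u) exactly, so the claim holds.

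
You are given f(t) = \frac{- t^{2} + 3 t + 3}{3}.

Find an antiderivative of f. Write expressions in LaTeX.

An antiderivative is F(t) = - \frac{t^{3}}{9} + \frac{t^{2}}{2} + t.

Whatever form F(t) takes, F'(t) = f(t) is non-negotiable.
Check: d/dt[- \frac{t^{3}}{9} + \frac{t^{2}}{2} + t] = - \frac{t^{2}}{3} + t + 1, which equals f(t).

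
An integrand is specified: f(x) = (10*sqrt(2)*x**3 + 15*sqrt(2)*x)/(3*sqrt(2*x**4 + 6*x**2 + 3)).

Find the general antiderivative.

F(x) = 5*sqrt(x**4 + 3*x**2 + 3/2)/3 + C

f matches the chain-rule pattern g'(h)*h' with inner function h(x) = x**4 + 3*x**2 + 3/2; substituting u = h(x) collapses the integral.
Check: d/dx[5*sqrt(x**4 + 3*x**2 + 3/2)/3] = (10*sqrt(2)*x**3 + 15*sqrt(2)*x)/(3*sqrt(2*x**4 + 6*x**2 + 3)) = f(x).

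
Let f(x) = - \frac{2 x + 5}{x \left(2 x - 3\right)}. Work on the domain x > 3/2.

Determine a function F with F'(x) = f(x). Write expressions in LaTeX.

Factor the denominator (x \left(2 x - 3\right)) and decompose: f = - \frac{16}{3 \left(2 x - 3\right)} + \frac{5}{3 x}; each piece integrates to a log, atan, or power term.
Check: d/dx[\frac{5 \log{\left(x \right)}}{3} - \frac{8 \log{\left(x - \frac{3}{2} \right)}}{3}] = \frac{- 2 x - 5}{2 x^{2} - 3 x}, which equals f(x).

An antiderivative is F(x) = \frac{5 \log{\left(x \right)}}{3} - \frac{8 \log{\left(x - \frac{3}{2} \right)}}{3}.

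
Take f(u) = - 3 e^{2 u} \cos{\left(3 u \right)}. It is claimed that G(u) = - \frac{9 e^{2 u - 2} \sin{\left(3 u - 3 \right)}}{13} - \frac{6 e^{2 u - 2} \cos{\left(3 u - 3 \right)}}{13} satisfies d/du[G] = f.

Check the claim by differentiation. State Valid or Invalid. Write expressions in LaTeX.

Invalid: d/du[G] - f = 3 e^{2 u} \cos{\left(3 u \right)} - \frac{3 e^{2 u} \cos{\left(3 u - 3 \right)}}{e^{2}}, which is not 0.

d/du[G] = - \frac{3 e^{2 u} \cos{\left(3 u - 3 \right)}}{e^{2}}
d/du[G] - f(u) = 3 e^{2 u} \cos{\left(3 u \right)} - \frac{3 e^{2 u} \cos{\left(3 u - 3 \right)}}{e^{2}} != 0.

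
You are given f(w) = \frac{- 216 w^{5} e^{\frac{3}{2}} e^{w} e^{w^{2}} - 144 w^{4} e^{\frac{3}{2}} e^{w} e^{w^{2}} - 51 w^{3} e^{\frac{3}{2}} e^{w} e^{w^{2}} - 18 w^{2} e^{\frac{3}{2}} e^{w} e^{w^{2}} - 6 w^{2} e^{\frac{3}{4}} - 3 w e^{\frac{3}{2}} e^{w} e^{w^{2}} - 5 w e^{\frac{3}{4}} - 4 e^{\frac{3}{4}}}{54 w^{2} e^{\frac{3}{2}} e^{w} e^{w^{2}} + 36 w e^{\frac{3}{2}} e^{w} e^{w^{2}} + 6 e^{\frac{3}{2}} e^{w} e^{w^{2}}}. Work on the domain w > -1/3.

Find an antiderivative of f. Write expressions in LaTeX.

An antiderivative is F(w) = - \frac{36 w^{5} + 12 w^{4} + 9 w^{3} + 3 w^{2} - 36 w - 12 - \frac{2 e^{- w} e^{- w^{2}}}{e^{\frac{3}{4}}}}{12 \left(3 w + 1\right)}.

A candidate is checked by its d/dw: the result must match f(w).
Check: d/dw[- \frac{36 w^{5} + 12 w^{4} + 9 w^{3} + 3 w^{2} - 36 w - 12 - \frac{2 e^{- w} e^{- w^{2}}}{e^{\frac{3}{4}}}}{12 \left(3 w + 1\right)}] = \frac{- 216 w^{5} e^{\frac{3}{2}} e^{w} e^{w^{2}} - 144 w^{4} e^{\frac{3}{2}} e^{w} e^{w^{2}} - 51 w^{3} e^{\frac{3}{2}} e^{w} e^{w^{2}} - 18 w^{2} e^{\frac{3}{2}} e^{w} e^{w^{2}} - 6 w^{2} e^{\frac{3}{4}} - 3 w e^{\frac{3}{2}} e^{w} e^{w^{2}} - 5 w e^{\frac{3}{4}} - 4 e^{\frac{3}{4}}}{54 w^{2} e^{\frac{3}{2}} e^{w} e^{w^{2}} + 36 w e^{\frac{3}{2}} e^{w} e^{w^{2}} + 6 e^{\frac{3}{2}} e^{w} e^{w^{2}}} = f(w).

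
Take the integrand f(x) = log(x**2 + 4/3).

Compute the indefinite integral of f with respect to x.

A candidate is checked by its d/dx: the result must match f(x).
Check: d/dx[x*log(x**2 + 4/3) - 2*x + 4*sqrt(3)*atan(sqrt(3)*x/2)/3] = log(x**2 + 4/3) = f(x).

F(x) = x*log(x**2 + 4/3) - 2*x + 4*sqrt(3)*atan(sqrt(3)*x/2)/3 + C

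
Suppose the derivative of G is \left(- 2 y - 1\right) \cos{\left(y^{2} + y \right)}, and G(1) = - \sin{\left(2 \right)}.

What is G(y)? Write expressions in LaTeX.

G(y) = - \sin{\left(y^{2} + y \right)}

The substitution u = y^{2} + y works: G'(y) is exactly (dG/du)*(du/dy) for that inner function.
A general antiderivative is - \sin{\left(y^{2} + y \right)} + C.
The condition gives C = - \sin{\left(2 \right)} - (- \sin{\left(2 \right)}) = 0.
So G(y) = - \sin{\left(y^{2} + y \right)}.
Check: d/dy[- \sin{\left(y^{2} + y \right)}] = - 2 y \cos{\left(y^{2} + y \right)} - \cos{\left(y^{2} + y \right)}, which equals G'(y).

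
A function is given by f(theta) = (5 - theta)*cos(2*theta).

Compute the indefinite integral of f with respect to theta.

A first test for any F(theta): its theta-derivative must equal f(theta) identically.
Check: d/dtheta[(-2*theta*sin(2*theta) + 10*sin(2*theta) - cos(2*theta))/4] = -theta*cos(2*theta) + 5*cos(2*theta), which equals f(theta).

F(theta) = (-2*theta*sin(2*theta) + 10*sin(2*theta) - cos(2*theta))/4 + C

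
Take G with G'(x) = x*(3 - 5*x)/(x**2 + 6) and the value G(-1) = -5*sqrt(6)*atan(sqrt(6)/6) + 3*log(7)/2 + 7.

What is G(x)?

G(x) = -5*x + 3*log(x**2 + 6)/2 + 5*sqrt(6)*atan(sqrt(6)*x/6) + 2

For G(x) to be correct, d/dx[G] must agree with the stated G'(x) identically.
A general antiderivative is -5*x + 3*log(x**2 + 6)/2 + 5*sqrt(6)*atan(sqrt(6)*x/6) + C.
The condition gives C = -5*sqrt(6)*atan(sqrt(6)/6) + 3*log(7)/2 + 7 - (-5*sqrt(6)*atan(sqrt(6)/6) + 3*log(7)/2 + 5) = 2.
So G(x) = -5*x + 3*log(x**2 + 6)/2 + 5*sqrt(6)*atan(sqrt(6)*x/6) + 2.
Check: d/dx[-5*x + 3*log(x**2 + 6)/2 + 5*sqrt(6)*atan(sqrt(6)*x/6) + 2] = (-5*x**2 + 3*x)/(x**2 + 6), which equals G'(x).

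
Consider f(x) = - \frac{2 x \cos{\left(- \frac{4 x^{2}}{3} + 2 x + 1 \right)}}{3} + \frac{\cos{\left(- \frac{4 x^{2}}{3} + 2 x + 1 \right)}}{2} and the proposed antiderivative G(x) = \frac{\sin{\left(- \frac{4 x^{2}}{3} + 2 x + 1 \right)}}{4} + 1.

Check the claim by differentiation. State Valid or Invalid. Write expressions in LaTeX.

Valid - differentiating G returns exactly f.

d/dx[G] = - \frac{2 x \cos{\left(- \frac{4 x^{2}}{3} + 2 x + 1 \right)}}{3} + \frac{\cos{\left(- \frac{4 x^{2}}{3} + 2 x + 1 \right)}}{2}
This equals f(x) exactly, so the claim holds.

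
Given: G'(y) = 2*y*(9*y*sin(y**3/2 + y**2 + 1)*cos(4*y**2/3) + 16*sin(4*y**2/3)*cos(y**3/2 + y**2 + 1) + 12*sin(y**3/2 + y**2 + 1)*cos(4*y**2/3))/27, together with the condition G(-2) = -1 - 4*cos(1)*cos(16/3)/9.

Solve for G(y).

Recognize the product-rule pattern: G'(y) = u'v + uv' with u = -4*cos(4*y**2/3)/9, v = cos(y**3/2 + y**2 + 1), so integration by parts undoes it.
A general antiderivative is -4*cos(4*y**2/3)*cos(y**3/2 + y**2 + 1)/9 + C.
The condition gives C = -1 - 4*cos(1)*cos(16/3)/9 - (-4*cos(1)*cos(16/3)/9) = -1.
So G(y) = -4*cos(4*y**2/3)*cos(y**3/2 + y**2 + 1)/9 - 1.
Check: d/dy[-4*cos(4*y**2/3)*cos(y**3/2 + y**2 + 1)/9 - 1] = 2*y**2*sin(y**3/2 + y**2 + 1)*cos(4*y**2/3)/3 + 32*y*sin(4*y**2/3)*cos(y**3/2 + y**2 + 1)/27 + 8*y*sin(y**3/2 + y**2 + 1)*cos(4*y**2/3)/9, which equals G'(y).

G(y) = -4*cos(4*y**2/3)*cos(y**3/2 + y**2 + 1)/9 - 1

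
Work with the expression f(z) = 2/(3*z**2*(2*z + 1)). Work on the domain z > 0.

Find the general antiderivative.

F(z) = -4*log(z)/3 + 4*log(z + 1/2)/3 - 2/(3*z) + C

The denominator factors as 3*z**2*(2*z + 1); partial fractions split f into directly integrable pieces: 8/(3*(2*z + 1)) - 4/(3*z) + 2/(3*z**2).
Check: d/dz[-4*log(z)/3 + 4*log(z + 1/2)/3 - 2/(3*z)] = 2/(6*z**3 + 3*z**2), which equals f(z).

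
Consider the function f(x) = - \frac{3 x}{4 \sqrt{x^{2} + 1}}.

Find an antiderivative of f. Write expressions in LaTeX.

f matches the chain-rule pattern g'(h)*h' with inner function h(x) = x^{2} + 1; substituting u = h(x) collapses the integral.
Check: d/dx[- \frac{3 \sqrt{x^{2} + 1}}{4}] = - \frac{3 x}{4 \sqrt{x^{2} + 1}} = f(x).

An antiderivative is F(x) = - \frac{3 \sqrt{x^{2} + 1}}{4}.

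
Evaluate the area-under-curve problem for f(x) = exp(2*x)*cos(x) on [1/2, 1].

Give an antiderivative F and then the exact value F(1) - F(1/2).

Antiderivative: F(x) = exp(2*x)*sin(x)/5 + 2*exp(2*x)*cos(x)/5; value = -2*exp(1)*cos(1/2)/5 - exp(1)*sin(1/2)/5 + exp(2)*sin(1)/5 + 2*exp(2)*cos(1)/5

A candidate is checked by its d/dx: the result must match f(x).
F(x) = exp(2*x)*sin(x)/5 + 2*exp(2*x)*cos(x)/5 is an antiderivative of f.
Check: d/dx[exp(2*x)*sin(x)/5 + 2*exp(2*x)*cos(x)/5] = exp(2*x)*cos(x) = f(x).
F(1) = exp(2)*sin(1)/5 + 2*exp(2)*cos(1)/5; F(1/2) = exp(1)*sin(1/2)/5 + 2*exp(1)*cos(1/2)/5.
Integral = F(1) - F(1/2) = -2*exp(1)*cos(1/2)/5 - exp(1)*sin(1/2)/5 + exp(2)*sin(1)/5 + 2*exp(2)*cos(1)/5.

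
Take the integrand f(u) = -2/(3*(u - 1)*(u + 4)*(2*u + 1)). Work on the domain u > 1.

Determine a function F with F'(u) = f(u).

An antiderivative is F(u) = -2*log(u - 1)/45 + 4*log(u + 1/2)/63 - 2*log(u + 4)/105.

Factor the denominator (3*(u - 1)*(u + 4)*(2*u + 1)) and decompose: f = 8/(63*(2*u + 1)) - 2/(105*(u + 4)) - 2/(45*(u - 1)); each piece integrates to a log, atan, or power term.
Check: d/du[-2*log(u - 1)/45 + 4*log(u + 1/2)/63 - 2*log(u + 4)/105] = -2/(6*u**3 + 21*u**2 - 15*u - 12), which equals f(u).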